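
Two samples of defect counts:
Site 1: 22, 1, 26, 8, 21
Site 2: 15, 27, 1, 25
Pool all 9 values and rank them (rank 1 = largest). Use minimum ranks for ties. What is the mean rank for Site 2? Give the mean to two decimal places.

4.50

Sorted (descending): 27, 26, 25, 22, 21, 15, 8, 1, 1
The 2 values of 1 occupy positions 8–9 → each gets rank 8.
Site 2 values → pooled ranks: 15→6, 27→1, 1→8, 25→3
Mean rank = (6 + 1 + 8 + 3) / 4 = 4.50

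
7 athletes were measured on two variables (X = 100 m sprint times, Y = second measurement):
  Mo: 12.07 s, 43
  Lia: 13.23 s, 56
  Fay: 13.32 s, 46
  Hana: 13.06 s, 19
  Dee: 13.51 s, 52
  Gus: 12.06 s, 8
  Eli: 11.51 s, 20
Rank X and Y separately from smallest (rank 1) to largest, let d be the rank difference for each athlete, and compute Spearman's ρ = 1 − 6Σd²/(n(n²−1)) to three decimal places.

Ranks of variable 1: 3, 5, 6, 4, 7, 2, 1
Ranks of variable 2: 4, 7, 5, 2, 6, 1, 3
d = r₁ − r₂: -1, -2, 1, 2, 1, 1, -2
d²: 1, 4, 1, 4, 1, 1, 4; Σd² = 16
ρ = 1 − 6·16/(7·48) = 1 − 96/336 = 0.714

0.714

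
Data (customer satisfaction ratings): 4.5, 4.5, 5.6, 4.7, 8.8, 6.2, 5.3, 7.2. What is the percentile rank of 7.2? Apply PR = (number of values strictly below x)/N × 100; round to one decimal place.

N = 8.
Strictly below 7.2: 6. Equal to 7.2: 1.
PR = 6/8 × 100 = 75.0

75.0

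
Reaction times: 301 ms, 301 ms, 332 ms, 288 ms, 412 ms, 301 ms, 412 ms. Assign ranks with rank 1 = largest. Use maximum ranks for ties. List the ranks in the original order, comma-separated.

6, 6, 3, 7, 2, 6, 2

Sorted (descending): 412, 412, 332, 301, 301, 301, 288
The 2 values of 412 occupy positions 1–2 → each gets rank 2.
The 3 values of 301 occupy positions 4–6 → each gets rank 6.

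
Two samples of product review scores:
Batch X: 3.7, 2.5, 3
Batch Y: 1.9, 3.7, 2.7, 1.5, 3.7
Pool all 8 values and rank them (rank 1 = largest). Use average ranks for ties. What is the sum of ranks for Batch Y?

24

Sorted (descending): 3.7, 3.7, 3.7, 3, 2.7, 2.5, 1.9, 1.5
The 3 values of 3.7 occupy positions 1–3 → average rank 2.
Batch Y values → pooled ranks: 1.9→7, 3.7→2, 2.7→5, 1.5→8, 3.7→2
Rank sum = 7 + 2 + 5 + 8 + 2 = 24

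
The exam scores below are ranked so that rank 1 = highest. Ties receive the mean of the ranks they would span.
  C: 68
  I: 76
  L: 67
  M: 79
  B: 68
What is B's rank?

3.5

Sorted (descending): 79, 76, 68, 68, 67
The 2 values of 68 occupy positions 3–4 → average rank (3+4)/2 = 3.5.
B has value 68 → rank 3.5.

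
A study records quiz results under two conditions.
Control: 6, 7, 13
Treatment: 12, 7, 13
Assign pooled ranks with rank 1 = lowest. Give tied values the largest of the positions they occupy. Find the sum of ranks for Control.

Sorted (ascending): 6, 7, 7, 12, 13, 13
The 2 values of 7 occupy positions 2–3 → each gets rank 3.
The 2 values of 13 occupy positions 5–6 → each gets rank 6.
Control values → pooled ranks: 6→1, 7→3, 13→6
Rank sum = 1 + 3 + 6 = 10

10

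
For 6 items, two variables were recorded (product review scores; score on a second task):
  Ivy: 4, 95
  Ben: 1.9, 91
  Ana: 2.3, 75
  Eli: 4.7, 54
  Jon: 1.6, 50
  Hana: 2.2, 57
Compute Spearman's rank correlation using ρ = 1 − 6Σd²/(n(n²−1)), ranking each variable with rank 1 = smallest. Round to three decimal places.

Ranks of variable 1: 5, 2, 4, 6, 1, 3
Ranks of variable 2: 6, 5, 4, 2, 1, 3
d = r₁ − r₂: -1, -3, 0, 4, 0, 0
d²: 1, 9, 0, 16, 0, 0; Σd² = 26
ρ = 1 − 6·26/(6·35) = 1 − 156/210 = 0.257

0.257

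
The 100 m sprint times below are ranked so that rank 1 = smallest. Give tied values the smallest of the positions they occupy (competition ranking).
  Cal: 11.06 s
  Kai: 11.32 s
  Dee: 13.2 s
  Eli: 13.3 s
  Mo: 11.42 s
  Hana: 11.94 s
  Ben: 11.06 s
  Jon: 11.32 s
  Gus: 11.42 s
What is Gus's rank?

5

Sorted (ascending): 11.06, 11.06, 11.32, 11.32, 11.42, 11.42, 11.94, 13.2, 13.3
The 2 values of 11.06 occupy positions 1–2 → each gets rank 1.
The 2 values of 11.32 occupy positions 3–4 → each gets rank 3.
The 2 values of 11.42 occupy positions 5–6 → each gets rank 5.
Gus has value 11.42 s → rank 5.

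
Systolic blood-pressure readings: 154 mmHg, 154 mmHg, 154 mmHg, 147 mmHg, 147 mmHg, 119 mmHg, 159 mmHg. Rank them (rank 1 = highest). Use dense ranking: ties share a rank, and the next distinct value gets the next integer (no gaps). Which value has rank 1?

159

Sorted (descending): 159, 154, 154, 154, 147, 147, 119
The 3 values of 154 share dense rank 2.
The 2 values of 147 share dense rank 3.
Remaining distinct values take the next consecutive integers.
Rank 1 → value 159.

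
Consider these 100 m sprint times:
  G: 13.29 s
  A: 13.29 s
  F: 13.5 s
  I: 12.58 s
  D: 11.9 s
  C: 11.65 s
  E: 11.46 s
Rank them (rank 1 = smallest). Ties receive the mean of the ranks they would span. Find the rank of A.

Sorted (ascending): 11.46, 11.65, 11.9, 12.58, 13.29, 13.29, 13.5
The 2 values of 13.29 occupy positions 5–6 → average rank (5+6)/2 = 5.5.
A has value 13.29 s → rank 5.5.

5.5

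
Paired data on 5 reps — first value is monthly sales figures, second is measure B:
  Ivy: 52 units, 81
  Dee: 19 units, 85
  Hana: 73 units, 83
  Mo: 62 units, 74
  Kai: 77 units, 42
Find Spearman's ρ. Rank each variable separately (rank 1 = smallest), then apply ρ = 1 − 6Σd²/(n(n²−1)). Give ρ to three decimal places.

-0.700

Ranks of variable 1: 2, 1, 4, 3, 5
Ranks of variable 2: 3, 5, 4, 2, 1
d = r₁ − r₂: -1, -4, 0, 1, 4
d²: 1, 16, 0, 1, 16; Σd² = 34
ρ = 1 − 6·34/(5·24) = 1 − 204/120 = -0.700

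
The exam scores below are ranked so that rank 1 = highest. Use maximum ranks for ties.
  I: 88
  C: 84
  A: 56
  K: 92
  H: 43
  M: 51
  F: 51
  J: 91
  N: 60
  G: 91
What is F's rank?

Sorted (descending): 92, 91, 91, 88, 84, 60, 56, 51, 51, 43
The 2 values of 91 occupy positions 2–3 → each gets rank 3.
The 2 values of 51 occupy positions 8–9 → each gets rank 9.
F has value 51 → rank 9.

9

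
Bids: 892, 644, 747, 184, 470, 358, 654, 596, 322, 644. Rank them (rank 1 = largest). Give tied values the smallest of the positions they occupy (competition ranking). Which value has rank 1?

892

Sorted (descending): 892, 747, 654, 644, 644, 596, 470, 358, 322, 184
The 2 values of 644 occupy positions 4–5 → each gets rank 4.
Rank 1 → value 892.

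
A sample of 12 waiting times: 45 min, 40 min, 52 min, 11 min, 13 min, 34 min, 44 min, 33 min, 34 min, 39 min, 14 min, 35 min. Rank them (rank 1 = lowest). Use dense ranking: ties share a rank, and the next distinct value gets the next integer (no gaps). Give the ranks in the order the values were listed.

Sorted (ascending): 11, 13, 14, 33, 34, 34, 35, 39, 40, 44, 45, 52
The 2 values of 34 share dense rank 5.
Remaining distinct values take the next consecutive integers.

10, 8, 11, 1, 2, 5, 9, 4, 5, 7, 3, 6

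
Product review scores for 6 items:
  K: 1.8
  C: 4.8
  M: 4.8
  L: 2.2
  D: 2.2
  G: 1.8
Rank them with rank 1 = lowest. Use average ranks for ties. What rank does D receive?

Sorted (ascending): 1.8, 1.8, 2.2, 2.2, 4.8, 4.8
The 2 values of 1.8 occupy positions 1–2 → average rank (1+2)/2 = 1.5.
The 2 values of 2.2 occupy positions 3–4 → average rank (3+4)/2 = 3.5.
The 2 values of 4.8 occupy positions 5–6 → average rank (5+6)/2 = 5.5.
D has value 2.2 → rank 3.5.

3.5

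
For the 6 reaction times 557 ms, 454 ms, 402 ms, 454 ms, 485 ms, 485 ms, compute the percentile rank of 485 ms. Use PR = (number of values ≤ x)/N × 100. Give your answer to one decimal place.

N = 6.
Strictly below 485: 3. Equal to 485: 2.
PR = 5/6 × 100 = 83.3

83.3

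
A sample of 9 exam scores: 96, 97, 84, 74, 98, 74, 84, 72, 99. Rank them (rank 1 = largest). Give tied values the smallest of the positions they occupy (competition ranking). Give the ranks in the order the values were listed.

Sorted (descending): 99, 98, 97, 96, 84, 84, 74, 74, 72
The 2 values of 84 occupy positions 5–6 → each gets rank 5.
The 2 values of 74 occupy positions 7–8 → each gets rank 7.

4, 3, 5, 7, 2, 7, 5, 9, 1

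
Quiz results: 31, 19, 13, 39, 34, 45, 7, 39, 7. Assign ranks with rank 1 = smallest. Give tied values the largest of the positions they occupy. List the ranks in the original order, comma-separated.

5, 4, 3, 8, 6, 9, 2, 8, 2

Sorted (ascending): 7, 7, 13, 19, 31, 34, 39, 39, 45
The 2 values of 7 occupy positions 1–2 → each gets rank 2.
The 2 values of 39 occupy positions 7–8 → each gets rank 8.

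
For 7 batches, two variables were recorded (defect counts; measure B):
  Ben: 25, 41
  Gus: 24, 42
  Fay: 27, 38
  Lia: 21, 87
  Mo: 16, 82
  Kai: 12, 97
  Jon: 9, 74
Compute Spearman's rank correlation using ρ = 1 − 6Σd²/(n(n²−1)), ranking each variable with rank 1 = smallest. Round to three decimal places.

Ranks of variable 1: 6, 5, 7, 4, 3, 2, 1
Ranks of variable 2: 2, 3, 1, 6, 5, 7, 4
d = r₁ − r₂: 4, 2, 6, -2, -2, -5, -3
d²: 16, 4, 36, 4, 4, 25, 9; Σd² = 98
ρ = 1 − 6·98/(7·48) = 1 − 588/336 = -0.750

-0.750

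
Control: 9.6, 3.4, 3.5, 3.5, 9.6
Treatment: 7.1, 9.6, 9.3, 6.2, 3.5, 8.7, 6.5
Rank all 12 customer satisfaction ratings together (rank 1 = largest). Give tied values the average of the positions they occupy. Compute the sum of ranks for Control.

36

Sorted (descending): 9.6, 9.6, 9.6, 9.3, 8.7, 7.1, 6.5, 6.2, 3.5, 3.5, 3.5, 3.4
The 3 values of 9.6 occupy positions 1–3 → average rank 2.
The 3 values of 3.5 occupy positions 9–11 → average rank 10.
Control values → pooled ranks: 9.6→2, 3.4→12, 3.5→10, 3.5→10, 9.6→2
Rank sum = 2 + 12 + 10 + 10 + 2 = 36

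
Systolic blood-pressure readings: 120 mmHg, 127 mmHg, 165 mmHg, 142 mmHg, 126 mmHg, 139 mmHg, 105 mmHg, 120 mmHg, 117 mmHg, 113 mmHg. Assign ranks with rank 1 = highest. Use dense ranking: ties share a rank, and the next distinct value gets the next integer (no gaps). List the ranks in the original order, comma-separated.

6, 4, 1, 2, 5, 3, 9, 6, 7, 8

Sorted (descending): 165, 142, 139, 127, 126, 120, 120, 117, 113, 105
The 2 values of 120 share dense rank 6.
Remaining distinct values take the next consecutive integers.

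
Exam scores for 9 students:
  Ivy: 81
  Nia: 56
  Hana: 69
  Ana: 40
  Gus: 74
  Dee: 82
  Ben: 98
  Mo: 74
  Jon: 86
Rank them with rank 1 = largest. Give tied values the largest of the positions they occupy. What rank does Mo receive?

Sorted (descending): 98, 86, 82, 81, 74, 74, 69, 56, 40
The 2 values of 74 occupy positions 5–6 → each gets rank 6.
Mo has value 74 → rank 6.

6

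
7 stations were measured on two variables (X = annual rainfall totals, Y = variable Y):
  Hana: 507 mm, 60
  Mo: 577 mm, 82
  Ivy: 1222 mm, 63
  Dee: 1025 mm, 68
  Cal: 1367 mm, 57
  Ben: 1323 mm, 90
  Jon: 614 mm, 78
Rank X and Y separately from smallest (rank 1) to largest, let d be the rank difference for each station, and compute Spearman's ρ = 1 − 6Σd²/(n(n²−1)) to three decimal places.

-0.107

Ranks of variable 1: 1, 2, 5, 4, 7, 6, 3
Ranks of variable 2: 2, 6, 3, 4, 1, 7, 5
d = r₁ − r₂: -1, -4, 2, 0, 6, -1, -2
d²: 1, 16, 4, 0, 36, 1, 4; Σd² = 62
ρ = 1 − 6·62/(7·48) = 1 − 372/336 = -0.107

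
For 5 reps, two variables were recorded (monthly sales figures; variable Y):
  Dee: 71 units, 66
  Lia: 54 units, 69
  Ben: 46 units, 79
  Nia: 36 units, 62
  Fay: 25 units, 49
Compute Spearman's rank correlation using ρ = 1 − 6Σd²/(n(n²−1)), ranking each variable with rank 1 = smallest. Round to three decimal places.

0.600

Ranks of variable 1: 5, 4, 3, 2, 1
Ranks of variable 2: 3, 4, 5, 2, 1
d = r₁ − r₂: 2, 0, -2, 0, 0
d²: 4, 0, 4, 0, 0; Σd² = 8
ρ = 1 − 6·8/(5·24) = 1 − 48/120 = 0.600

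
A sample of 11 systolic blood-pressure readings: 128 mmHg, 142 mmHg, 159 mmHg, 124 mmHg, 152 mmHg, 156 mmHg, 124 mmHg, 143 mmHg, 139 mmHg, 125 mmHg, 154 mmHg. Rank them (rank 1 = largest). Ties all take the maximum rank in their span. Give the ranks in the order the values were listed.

8, 6, 1, 11, 4, 2, 11, 5, 7, 9, 3

Sorted (descending): 159, 156, 154, 152, 143, 142, 139, 128, 125, 124, 124
The 2 values of 124 occupy positions 10–11 → each gets rank 11.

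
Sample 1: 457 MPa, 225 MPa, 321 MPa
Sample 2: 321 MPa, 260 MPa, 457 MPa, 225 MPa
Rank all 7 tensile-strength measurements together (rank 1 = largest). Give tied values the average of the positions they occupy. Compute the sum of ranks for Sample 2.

16.5

Sorted (descending): 457, 457, 321, 321, 260, 225, 225
The 2 values of 457 occupy positions 1–2 → average rank (1+2)/2 = 1.5.
The 2 values of 321 occupy positions 3–4 → average rank (3+4)/2 = 3.5.
The 2 values of 225 occupy positions 6–7 → average rank (6+7)/2 = 6.5.
Sample 2 values → pooled ranks: 321→3.5, 260→5, 457→1.5, 225→6.5
Rank sum = 3.5 + 5 + 1.5 + 6.5 = 16.5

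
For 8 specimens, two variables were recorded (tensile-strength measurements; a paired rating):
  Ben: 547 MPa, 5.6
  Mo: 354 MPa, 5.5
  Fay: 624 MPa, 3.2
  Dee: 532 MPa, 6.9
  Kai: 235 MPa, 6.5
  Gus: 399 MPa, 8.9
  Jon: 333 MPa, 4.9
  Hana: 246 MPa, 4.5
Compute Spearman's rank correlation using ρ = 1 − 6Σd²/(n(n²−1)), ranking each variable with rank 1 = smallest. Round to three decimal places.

-0.048

Ranks of variable 1: 7, 4, 8, 6, 1, 5, 3, 2
Ranks of variable 2: 5, 4, 1, 7, 6, 8, 3, 2
d = r₁ − r₂: 2, 0, 7, -1, -5, -3, 0, 0
d²: 4, 0, 49, 1, 25, 9, 0, 0; Σd² = 88
ρ = 1 − 6·88/(8·63) = 1 − 528/504 = -0.048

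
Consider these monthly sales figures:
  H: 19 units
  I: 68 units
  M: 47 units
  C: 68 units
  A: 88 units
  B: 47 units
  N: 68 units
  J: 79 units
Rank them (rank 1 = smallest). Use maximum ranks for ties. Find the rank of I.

6

Sorted (ascending): 19, 47, 47, 68, 68, 68, 79, 88
The 2 values of 47 occupy positions 2–3 → each gets rank 3.
The 3 values of 68 occupy positions 4–6 → each gets rank 6.
I has value 68 units → rank 6.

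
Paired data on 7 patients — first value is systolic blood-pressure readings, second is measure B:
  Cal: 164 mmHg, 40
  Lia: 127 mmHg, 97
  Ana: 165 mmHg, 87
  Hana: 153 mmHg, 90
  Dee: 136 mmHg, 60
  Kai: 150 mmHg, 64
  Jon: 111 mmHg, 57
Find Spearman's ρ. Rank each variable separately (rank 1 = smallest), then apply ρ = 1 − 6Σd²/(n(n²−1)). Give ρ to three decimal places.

0.000

Ranks of variable 1: 6, 2, 7, 5, 3, 4, 1
Ranks of variable 2: 1, 7, 5, 6, 3, 4, 2
d = r₁ − r₂: 5, -5, 2, -1, 0, 0, -1
d²: 25, 25, 4, 1, 0, 0, 1; Σd² = 56
ρ = 1 − 6·56/(7·48) = 1 − 336/336 = 0.000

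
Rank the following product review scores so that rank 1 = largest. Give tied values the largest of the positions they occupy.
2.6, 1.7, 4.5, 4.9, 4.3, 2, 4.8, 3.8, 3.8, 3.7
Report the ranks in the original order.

8, 10, 3, 1, 4, 9, 2, 6, 6, 7

Sorted (descending): 4.9, 4.8, 4.5, 4.3, 3.8, 3.8, 3.7, 2.6, 2, 1.7
The 2 values of 3.8 occupy positions 5–6 → each gets rank 6.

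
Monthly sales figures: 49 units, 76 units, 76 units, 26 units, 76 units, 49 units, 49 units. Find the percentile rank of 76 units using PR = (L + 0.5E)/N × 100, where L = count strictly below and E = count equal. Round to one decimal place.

78.6

N = 7.
Strictly below 76: 4. Equal to 76: 3.
PR = (4 + 0.5·3)/7 × 100 = 78.6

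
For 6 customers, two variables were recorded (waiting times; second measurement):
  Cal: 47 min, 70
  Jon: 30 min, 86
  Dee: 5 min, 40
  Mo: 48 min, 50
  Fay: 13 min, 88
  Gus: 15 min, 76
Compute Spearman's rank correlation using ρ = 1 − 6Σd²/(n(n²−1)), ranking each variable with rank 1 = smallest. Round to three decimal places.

Ranks of variable 1: 5, 4, 1, 6, 2, 3
Ranks of variable 2: 3, 5, 1, 2, 6, 4
d = r₁ − r₂: 2, -1, 0, 4, -4, -1
d²: 4, 1, 0, 16, 16, 1; Σd² = 38
ρ = 1 − 6·38/(6·35) = 1 − 228/210 = -0.086

-0.086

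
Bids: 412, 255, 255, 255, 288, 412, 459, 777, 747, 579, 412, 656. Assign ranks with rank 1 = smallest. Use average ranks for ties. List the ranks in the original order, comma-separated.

6, 2, 2, 2, 4, 6, 8, 12, 11, 9, 6, 10

Sorted (ascending): 255, 255, 255, 288, 412, 412, 412, 459, 579, 656, 747, 777
The 3 values of 255 occupy positions 1–3 → average rank 2.
The 3 values of 412 occupy positions 5–7 → average rank 6.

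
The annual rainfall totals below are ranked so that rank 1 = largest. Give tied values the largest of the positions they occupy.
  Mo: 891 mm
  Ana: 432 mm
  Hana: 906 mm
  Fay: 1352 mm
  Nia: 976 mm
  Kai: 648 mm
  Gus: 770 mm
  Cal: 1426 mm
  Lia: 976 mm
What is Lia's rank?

4

Sorted (descending): 1426, 1352, 976, 976, 906, 891, 770, 648, 432
The 2 values of 976 occupy positions 3–4 → each gets rank 4.
Lia has value 976 mm → rank 4.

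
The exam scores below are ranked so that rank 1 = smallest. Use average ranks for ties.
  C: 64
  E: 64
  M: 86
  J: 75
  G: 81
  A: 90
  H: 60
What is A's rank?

7

Sorted (ascending): 60, 64, 64, 75, 81, 86, 90
The 2 values of 64 occupy positions 2–3 → average rank (2+3)/2 = 2.5.
A has value 90 → rank 7.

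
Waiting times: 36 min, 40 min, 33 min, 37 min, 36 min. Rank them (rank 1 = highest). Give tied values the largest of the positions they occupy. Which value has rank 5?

33

Sorted (descending): 40, 37, 36, 36, 33
The 2 values of 36 occupy positions 3–4 → each gets rank 4.
Rank 5 → value 33.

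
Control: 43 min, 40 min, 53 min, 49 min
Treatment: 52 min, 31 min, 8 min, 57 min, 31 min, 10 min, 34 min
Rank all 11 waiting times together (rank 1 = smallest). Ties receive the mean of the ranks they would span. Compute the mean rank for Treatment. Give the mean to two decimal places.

Sorted (ascending): 8, 10, 31, 31, 34, 40, 43, 49, 52, 53, 57
The 2 values of 31 occupy positions 3–4 → average rank (3+4)/2 = 3.5.
Treatment values → pooled ranks: 52→9, 31→3.5, 8→1, 57→11, 31→3.5, 10→2, 34→5
Mean rank = (9 + 3.5 + 1 + 11 + 3.5 + 2 + 5) / 7 = 5.00

5.00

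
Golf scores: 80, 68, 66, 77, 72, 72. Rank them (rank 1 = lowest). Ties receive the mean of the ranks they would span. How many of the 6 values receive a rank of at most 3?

2

Sorted (ascending): 66, 68, 72, 72, 77, 80
The 2 values of 72 occupy positions 3–4 → average rank (3+4)/2 = 3.5.
Ranks ≤ 3: {1, 2} → 2 values.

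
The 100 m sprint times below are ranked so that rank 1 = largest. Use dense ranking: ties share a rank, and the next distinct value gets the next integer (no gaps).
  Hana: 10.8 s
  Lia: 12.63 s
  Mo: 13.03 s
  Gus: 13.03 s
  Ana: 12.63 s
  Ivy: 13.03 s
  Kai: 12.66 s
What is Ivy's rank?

1

Sorted (descending): 13.03, 13.03, 13.03, 12.66, 12.63, 12.63, 10.8
The 3 values of 13.03 share dense rank 1.
The 2 values of 12.63 share dense rank 3.
Remaining distinct values take the next consecutive integers.
Ivy has value 13.03 s → rank 1.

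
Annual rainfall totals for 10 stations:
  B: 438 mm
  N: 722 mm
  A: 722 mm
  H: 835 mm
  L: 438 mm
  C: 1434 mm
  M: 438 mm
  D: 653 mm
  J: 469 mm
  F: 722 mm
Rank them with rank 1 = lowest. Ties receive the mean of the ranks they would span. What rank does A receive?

Sorted (ascending): 438, 438, 438, 469, 653, 722, 722, 722, 835, 1434
The 3 values of 438 occupy positions 1–3 → average rank 2.
The 3 values of 722 occupy positions 6–8 → average rank 7.
A has value 722 mm → rank 7.

7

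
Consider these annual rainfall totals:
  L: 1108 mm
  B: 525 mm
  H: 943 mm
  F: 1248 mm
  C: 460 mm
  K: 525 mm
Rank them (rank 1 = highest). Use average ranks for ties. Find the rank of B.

Sorted (descending): 1248, 1108, 943, 525, 525, 460
The 2 values of 525 occupy positions 4–5 → average rank (4+5)/2 = 4.5.
B has value 525 mm → rank 4.5.

4.5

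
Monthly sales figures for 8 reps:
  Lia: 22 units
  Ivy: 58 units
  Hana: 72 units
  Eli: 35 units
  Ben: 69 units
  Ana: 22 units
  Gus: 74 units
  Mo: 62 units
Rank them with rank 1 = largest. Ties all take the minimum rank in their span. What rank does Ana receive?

Sorted (descending): 74, 72, 69, 62, 58, 35, 22, 22
The 2 values of 22 occupy positions 7–8 → each gets rank 7.
Ana has value 22 units → rank 7.

7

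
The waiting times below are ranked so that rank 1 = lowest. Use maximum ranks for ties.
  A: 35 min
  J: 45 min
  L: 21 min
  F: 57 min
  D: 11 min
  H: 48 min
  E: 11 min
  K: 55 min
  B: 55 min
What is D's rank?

Sorted (ascending): 11, 11, 21, 35, 45, 48, 55, 55, 57
The 2 values of 11 occupy positions 1–2 → each gets rank 2.
The 2 values of 55 occupy positions 7–8 → each gets rank 8.
D has value 11 min → rank 2.

2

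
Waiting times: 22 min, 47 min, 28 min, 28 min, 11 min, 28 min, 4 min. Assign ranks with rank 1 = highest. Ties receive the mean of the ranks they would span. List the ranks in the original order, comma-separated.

5, 1, 3, 3, 6, 3, 7

Sorted (descending): 47, 28, 28, 28, 22, 11, 4
The 3 values of 28 occupy positions 2–4 → average rank 3.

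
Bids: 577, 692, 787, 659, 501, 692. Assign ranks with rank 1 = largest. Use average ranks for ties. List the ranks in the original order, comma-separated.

Sorted (descending): 787, 692, 692, 659, 577, 501
The 2 values of 692 occupy positions 2–3 → average rank (2+3)/2 = 2.5.

5, 2.5, 1, 4, 6, 2.5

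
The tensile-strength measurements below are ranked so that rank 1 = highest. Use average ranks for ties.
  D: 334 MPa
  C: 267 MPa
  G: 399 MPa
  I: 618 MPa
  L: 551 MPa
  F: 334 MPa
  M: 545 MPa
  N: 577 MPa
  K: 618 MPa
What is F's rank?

7.5

Sorted (descending): 618, 618, 577, 551, 545, 399, 334, 334, 267
The 2 values of 618 occupy positions 1–2 → average rank (1+2)/2 = 1.5.
The 2 values of 334 occupy positions 7–8 → average rank (7+8)/2 = 7.5.
F has value 334 MPa → rank 7.5.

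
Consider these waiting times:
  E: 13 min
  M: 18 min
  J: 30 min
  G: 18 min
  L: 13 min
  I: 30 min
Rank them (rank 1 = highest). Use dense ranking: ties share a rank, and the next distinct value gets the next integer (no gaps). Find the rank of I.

1

Sorted (descending): 30, 30, 18, 18, 13, 13
The 2 values of 30 share dense rank 1.
The 2 values of 18 share dense rank 2.
The 2 values of 13 share dense rank 3.
I has value 30 min → rank 1.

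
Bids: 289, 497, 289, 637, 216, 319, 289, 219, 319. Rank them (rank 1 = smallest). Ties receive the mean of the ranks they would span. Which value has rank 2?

219

Sorted (ascending): 216, 219, 289, 289, 289, 319, 319, 497, 637
The 3 values of 289 occupy positions 3–5 → average rank 4.
The 2 values of 319 occupy positions 6–7 → average rank (6+7)/2 = 6.5.
Rank 2 → value 219.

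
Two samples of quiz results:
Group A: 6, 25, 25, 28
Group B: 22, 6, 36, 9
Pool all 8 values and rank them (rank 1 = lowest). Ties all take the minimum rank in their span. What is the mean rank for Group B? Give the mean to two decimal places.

Sorted (ascending): 6, 6, 9, 22, 25, 25, 28, 36
The 2 values of 6 occupy positions 1–2 → each gets rank 1.
The 2 values of 25 occupy positions 5–6 → each gets rank 5.
Group B values → pooled ranks: 22→4, 6→1, 36→8, 9→3
Mean rank = (4 + 1 + 8 + 3) / 4 = 4.00

4.00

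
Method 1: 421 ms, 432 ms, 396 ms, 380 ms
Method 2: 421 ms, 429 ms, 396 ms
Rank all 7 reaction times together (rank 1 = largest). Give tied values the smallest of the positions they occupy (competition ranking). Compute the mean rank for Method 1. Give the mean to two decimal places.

4.00

Sorted (descending): 432, 429, 421, 421, 396, 396, 380
The 2 values of 421 occupy positions 3–4 → each gets rank 3.
The 2 values of 396 occupy positions 5–6 → each gets rank 5.
Method 1 values → pooled ranks: 421→3, 432→1, 396→5, 380→7
Mean rank = (3 + 1 + 5 + 7) / 4 = 4.00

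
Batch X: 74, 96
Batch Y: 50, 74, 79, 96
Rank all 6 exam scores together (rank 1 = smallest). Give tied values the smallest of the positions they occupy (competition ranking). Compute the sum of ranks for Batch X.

Sorted (ascending): 50, 74, 74, 79, 96, 96
The 2 values of 74 occupy positions 2–3 → each gets rank 2.
The 2 values of 96 occupy positions 5–6 → each gets rank 5.
Batch X values → pooled ranks: 74→2, 96→5
Rank sum = 2 + 5 = 7

7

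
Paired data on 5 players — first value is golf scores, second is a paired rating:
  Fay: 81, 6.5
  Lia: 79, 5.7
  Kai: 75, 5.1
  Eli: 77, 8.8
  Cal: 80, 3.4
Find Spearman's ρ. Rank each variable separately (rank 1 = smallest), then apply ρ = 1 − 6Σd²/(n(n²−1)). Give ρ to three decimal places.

0.000

Ranks of variable 1: 5, 3, 1, 2, 4
Ranks of variable 2: 4, 3, 2, 5, 1
d = r₁ − r₂: 1, 0, -1, -3, 3
d²: 1, 0, 1, 9, 9; Σd² = 20
ρ = 1 − 6·20/(5·24) = 1 − 120/120 = 0.000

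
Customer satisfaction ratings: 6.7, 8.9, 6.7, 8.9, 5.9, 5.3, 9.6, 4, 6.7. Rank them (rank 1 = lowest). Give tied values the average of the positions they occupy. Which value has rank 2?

5.3

Sorted (ascending): 4, 5.3, 5.9, 6.7, 6.7, 6.7, 8.9, 8.9, 9.6
The 3 values of 6.7 occupy positions 4–6 → average rank 5.
The 2 values of 8.9 occupy positions 7–8 → average rank (7+8)/2 = 7.5.
Rank 2 → value 5.3.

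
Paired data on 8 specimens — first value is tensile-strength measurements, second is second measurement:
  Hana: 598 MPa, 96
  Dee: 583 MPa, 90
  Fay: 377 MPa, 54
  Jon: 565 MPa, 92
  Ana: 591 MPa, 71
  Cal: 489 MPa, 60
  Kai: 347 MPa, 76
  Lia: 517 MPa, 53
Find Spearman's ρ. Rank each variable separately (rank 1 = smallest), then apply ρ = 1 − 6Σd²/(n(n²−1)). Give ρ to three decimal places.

0.548

Ranks of variable 1: 8, 6, 2, 5, 7, 3, 1, 4
Ranks of variable 2: 8, 6, 2, 7, 4, 3, 5, 1
d = r₁ − r₂: 0, 0, 0, -2, 3, 0, -4, 3
d²: 0, 0, 0, 4, 9, 0, 16, 9; Σd² = 38
ρ = 1 − 6·38/(8·63) = 1 − 228/504 = 0.548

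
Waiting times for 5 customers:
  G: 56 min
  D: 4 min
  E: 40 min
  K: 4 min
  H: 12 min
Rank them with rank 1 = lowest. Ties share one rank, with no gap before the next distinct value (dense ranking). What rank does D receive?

1

Sorted (ascending): 4, 4, 12, 40, 56
The 2 values of 4 share dense rank 1.
Remaining distinct values take the next consecutive integers.
D has value 4 min → rank 1.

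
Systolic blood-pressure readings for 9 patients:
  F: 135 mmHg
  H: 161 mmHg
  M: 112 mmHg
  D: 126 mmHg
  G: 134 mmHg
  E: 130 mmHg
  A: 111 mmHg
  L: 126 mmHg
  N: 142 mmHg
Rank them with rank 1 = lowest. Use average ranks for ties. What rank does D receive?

Sorted (ascending): 111, 112, 126, 126, 130, 134, 135, 142, 161
The 2 values of 126 occupy positions 3–4 → average rank (3+4)/2 = 3.5.
D has value 126 mmHg → rank 3.5.

3.5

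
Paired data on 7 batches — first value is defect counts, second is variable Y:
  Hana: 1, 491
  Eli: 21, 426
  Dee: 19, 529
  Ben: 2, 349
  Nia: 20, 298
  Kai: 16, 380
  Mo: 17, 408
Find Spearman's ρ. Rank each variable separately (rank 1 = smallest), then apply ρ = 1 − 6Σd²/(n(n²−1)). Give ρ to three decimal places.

Ranks of variable 1: 1, 7, 5, 2, 6, 3, 4
Ranks of variable 2: 6, 5, 7, 2, 1, 3, 4
d = r₁ − r₂: -5, 2, -2, 0, 5, 0, 0
d²: 25, 4, 4, 0, 25, 0, 0; Σd² = 58
ρ = 1 − 6·58/(7·48) = 1 − 348/336 = -0.036

-0.036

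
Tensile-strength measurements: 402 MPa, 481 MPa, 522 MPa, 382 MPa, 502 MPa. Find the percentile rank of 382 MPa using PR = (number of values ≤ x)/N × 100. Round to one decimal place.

N = 5.
Strictly below 382: 0. Equal to 382: 1.
PR = 1/5 × 100 = 20.0

20.0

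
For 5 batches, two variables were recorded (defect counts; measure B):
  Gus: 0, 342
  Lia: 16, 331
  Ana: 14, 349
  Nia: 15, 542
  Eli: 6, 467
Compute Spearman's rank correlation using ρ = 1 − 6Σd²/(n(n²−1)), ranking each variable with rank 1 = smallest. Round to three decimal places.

-0.100

Ranks of variable 1: 1, 5, 3, 4, 2
Ranks of variable 2: 2, 1, 3, 5, 4
d = r₁ − r₂: -1, 4, 0, -1, -2
d²: 1, 16, 0, 1, 4; Σd² = 22
ρ = 1 − 6·22/(5·24) = 1 − 132/120 = -0.100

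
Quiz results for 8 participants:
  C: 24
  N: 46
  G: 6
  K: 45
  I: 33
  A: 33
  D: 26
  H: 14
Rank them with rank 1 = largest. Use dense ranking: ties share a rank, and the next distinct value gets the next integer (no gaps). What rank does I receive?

3

Sorted (descending): 46, 45, 33, 33, 26, 24, 14, 6
The 2 values of 33 share dense rank 3.
Remaining distinct values take the next consecutive integers.
I has value 33 → rank 3.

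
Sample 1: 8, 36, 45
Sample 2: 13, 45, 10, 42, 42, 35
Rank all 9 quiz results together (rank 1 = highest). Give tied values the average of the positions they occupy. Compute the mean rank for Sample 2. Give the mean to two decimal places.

Sorted (descending): 45, 45, 42, 42, 36, 35, 13, 10, 8
The 2 values of 45 occupy positions 1–2 → average rank (1+2)/2 = 1.5.
The 2 values of 42 occupy positions 3–4 → average rank (3+4)/2 = 3.5.
Sample 2 values → pooled ranks: 13→7, 45→1.5, 10→8, 42→3.5, 42→3.5, 35→6
Mean rank = (7 + 1.5 + 8 + 3.5 + 3.5 + 6) / 6 = 4.92

4.92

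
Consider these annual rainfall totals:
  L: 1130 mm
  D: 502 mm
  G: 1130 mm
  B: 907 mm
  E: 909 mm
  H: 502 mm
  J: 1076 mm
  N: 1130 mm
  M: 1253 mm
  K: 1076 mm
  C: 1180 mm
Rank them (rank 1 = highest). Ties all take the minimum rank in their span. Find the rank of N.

Sorted (descending): 1253, 1180, 1130, 1130, 1130, 1076, 1076, 909, 907, 502, 502
The 3 values of 1130 occupy positions 3–5 → each gets rank 3.
The 2 values of 1076 occupy positions 6–7 → each gets rank 6.
The 2 values of 502 occupy positions 10–11 → each gets rank 10.
N has value 1130 mm → rank 3.

3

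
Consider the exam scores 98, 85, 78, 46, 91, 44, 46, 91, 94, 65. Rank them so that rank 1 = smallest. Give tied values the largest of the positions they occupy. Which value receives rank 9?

Sorted (ascending): 44, 46, 46, 65, 78, 85, 91, 91, 94, 98
The 2 values of 46 occupy positions 2–3 → each gets rank 3.
The 2 values of 91 occupy positions 7–8 → each gets rank 8.
Rank 9 → value 94.

94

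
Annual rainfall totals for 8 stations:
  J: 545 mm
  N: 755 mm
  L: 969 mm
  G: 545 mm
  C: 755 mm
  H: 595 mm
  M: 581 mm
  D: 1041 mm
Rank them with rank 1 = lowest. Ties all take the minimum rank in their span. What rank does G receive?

Sorted (ascending): 545, 545, 581, 595, 755, 755, 969, 1041
The 2 values of 545 occupy positions 1–2 → each gets rank 1.
The 2 values of 755 occupy positions 5–6 → each gets rank 5.
G has value 545 mm → rank 1.

1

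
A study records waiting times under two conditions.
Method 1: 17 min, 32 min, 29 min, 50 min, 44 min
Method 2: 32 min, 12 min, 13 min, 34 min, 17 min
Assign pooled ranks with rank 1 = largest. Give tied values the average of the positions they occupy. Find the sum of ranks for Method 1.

Sorted (descending): 50, 44, 34, 32, 32, 29, 17, 17, 13, 12
The 2 values of 32 occupy positions 4–5 → average rank (4+5)/2 = 4.5.
The 2 values of 17 occupy positions 7–8 → average rank (7+8)/2 = 7.5.
Method 1 values → pooled ranks: 17→7.5, 32→4.5, 29→6, 50→1, 44→2
Rank sum = 7.5 + 4.5 + 6 + 1 + 2 = 21

21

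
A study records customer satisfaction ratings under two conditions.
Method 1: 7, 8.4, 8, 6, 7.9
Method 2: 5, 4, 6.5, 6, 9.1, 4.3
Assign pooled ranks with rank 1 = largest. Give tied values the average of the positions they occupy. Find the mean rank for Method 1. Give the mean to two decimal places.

Sorted (descending): 9.1, 8.4, 8, 7.9, 7, 6.5, 6, 6, 5, 4.3, 4
The 2 values of 6 occupy positions 7–8 → average rank (7+8)/2 = 7.5.
Method 1 values → pooled ranks: 7→5, 8.4→2, 8→3, 6→7.5, 7.9→4
Mean rank = (5 + 2 + 3 + 7.5 + 4) / 5 = 4.30

4.30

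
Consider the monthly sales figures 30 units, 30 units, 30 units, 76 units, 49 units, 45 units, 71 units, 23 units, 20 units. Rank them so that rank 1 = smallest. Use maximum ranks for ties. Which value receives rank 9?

Sorted (ascending): 20, 23, 30, 30, 30, 45, 49, 71, 76
The 3 values of 30 occupy positions 3–5 → each gets rank 5.
Rank 9 → value 76.

76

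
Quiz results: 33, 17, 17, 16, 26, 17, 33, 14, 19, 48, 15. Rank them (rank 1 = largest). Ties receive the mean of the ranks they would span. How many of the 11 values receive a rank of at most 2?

Sorted (descending): 48, 33, 33, 26, 19, 17, 17, 17, 16, 15, 14
The 2 values of 33 occupy positions 2–3 → average rank (2+3)/2 = 2.5.
The 3 values of 17 occupy positions 6–8 → average rank 7.
Ranks ≤ 2: {1} → 1 value.

1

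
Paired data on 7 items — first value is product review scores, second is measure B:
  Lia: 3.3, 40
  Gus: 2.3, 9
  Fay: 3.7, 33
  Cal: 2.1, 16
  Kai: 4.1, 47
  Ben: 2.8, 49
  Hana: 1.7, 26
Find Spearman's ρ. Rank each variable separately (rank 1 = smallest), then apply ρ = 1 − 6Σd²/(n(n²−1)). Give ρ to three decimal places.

0.607

Ranks of variable 1: 5, 3, 6, 2, 7, 4, 1
Ranks of variable 2: 5, 1, 4, 2, 6, 7, 3
d = r₁ − r₂: 0, 2, 2, 0, 1, -3, -2
d²: 0, 4, 4, 0, 1, 9, 4; Σd² = 22
ρ = 1 − 6·22/(7·48) = 1 − 132/336 = 0.607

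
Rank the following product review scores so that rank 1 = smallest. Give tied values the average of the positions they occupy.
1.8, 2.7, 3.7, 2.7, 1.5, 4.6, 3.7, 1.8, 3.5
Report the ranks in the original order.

2.5, 4.5, 7.5, 4.5, 1, 9, 7.5, 2.5, 6

Sorted (ascending): 1.5, 1.8, 1.8, 2.7, 2.7, 3.5, 3.7, 3.7, 4.6
The 2 values of 1.8 occupy positions 2–3 → average rank (2+3)/2 = 2.5.
The 2 values of 2.7 occupy positions 4–5 → average rank (4+5)/2 = 4.5.
The 2 values of 3.7 occupy positions 7–8 → average rank (7+8)/2 = 7.5.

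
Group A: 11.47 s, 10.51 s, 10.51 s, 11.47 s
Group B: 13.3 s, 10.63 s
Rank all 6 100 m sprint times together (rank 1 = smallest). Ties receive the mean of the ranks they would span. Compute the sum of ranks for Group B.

9

Sorted (ascending): 10.51, 10.51, 10.63, 11.47, 11.47, 13.3
The 2 values of 10.51 occupy positions 1–2 → average rank (1+2)/2 = 1.5.
The 2 values of 11.47 occupy positions 4–5 → average rank (4+5)/2 = 4.5.
Group B values → pooled ranks: 13.3→6, 10.63→3
Rank sum = 6 + 3 = 9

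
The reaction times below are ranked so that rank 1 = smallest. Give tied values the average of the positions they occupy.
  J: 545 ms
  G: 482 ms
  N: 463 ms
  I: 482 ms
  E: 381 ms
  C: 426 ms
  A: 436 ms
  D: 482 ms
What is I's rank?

6

Sorted (ascending): 381, 426, 436, 463, 482, 482, 482, 545
The 3 values of 482 occupy positions 5–7 → average rank 6.
I has value 482 ms → rank 6.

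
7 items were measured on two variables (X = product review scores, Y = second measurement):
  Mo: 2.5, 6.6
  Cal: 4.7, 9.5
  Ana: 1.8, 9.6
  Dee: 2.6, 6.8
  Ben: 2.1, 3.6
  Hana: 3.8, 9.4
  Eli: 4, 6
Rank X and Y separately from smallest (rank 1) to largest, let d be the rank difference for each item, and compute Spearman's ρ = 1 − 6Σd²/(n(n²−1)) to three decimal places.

Ranks of variable 1: 3, 7, 1, 4, 2, 5, 6
Ranks of variable 2: 3, 6, 7, 4, 1, 5, 2
d = r₁ − r₂: 0, 1, -6, 0, 1, 0, 4
d²: 0, 1, 36, 0, 1, 0, 16; Σd² = 54
ρ = 1 − 6·54/(7·48) = 1 − 324/336 = 0.036

0.036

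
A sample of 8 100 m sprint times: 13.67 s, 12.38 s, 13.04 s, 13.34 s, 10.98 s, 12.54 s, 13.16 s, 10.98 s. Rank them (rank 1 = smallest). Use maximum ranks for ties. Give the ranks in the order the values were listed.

Sorted (ascending): 10.98, 10.98, 12.38, 12.54, 13.04, 13.16, 13.34, 13.67
The 2 values of 10.98 occupy positions 1–2 → each gets rank 2.

8, 3, 5, 7, 2, 4, 6, 2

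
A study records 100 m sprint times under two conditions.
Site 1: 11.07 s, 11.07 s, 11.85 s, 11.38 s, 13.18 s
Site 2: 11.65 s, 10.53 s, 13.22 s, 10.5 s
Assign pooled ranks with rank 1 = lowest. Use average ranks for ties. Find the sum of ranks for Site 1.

Sorted (ascending): 10.5, 10.53, 11.07, 11.07, 11.38, 11.65, 11.85, 13.18, 13.22
The 2 values of 11.07 occupy positions 3–4 → average rank (3+4)/2 = 3.5.
Site 1 values → pooled ranks: 11.07→3.5, 11.07→3.5, 11.85→7, 11.38→5, 13.18→8
Rank sum = 3.5 + 3.5 + 7 + 5 + 8 = 27

27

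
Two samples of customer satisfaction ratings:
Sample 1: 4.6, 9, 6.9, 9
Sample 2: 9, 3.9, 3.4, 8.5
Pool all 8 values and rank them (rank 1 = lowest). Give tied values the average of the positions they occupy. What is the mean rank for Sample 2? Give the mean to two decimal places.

Sorted (ascending): 3.4, 3.9, 4.6, 6.9, 8.5, 9, 9, 9
The 3 values of 9 occupy positions 6–8 → average rank 7.
Sample 2 values → pooled ranks: 9→7, 3.9→2, 3.4→1, 8.5→5
Mean rank = (7 + 2 + 1 + 5) / 4 = 3.75

3.75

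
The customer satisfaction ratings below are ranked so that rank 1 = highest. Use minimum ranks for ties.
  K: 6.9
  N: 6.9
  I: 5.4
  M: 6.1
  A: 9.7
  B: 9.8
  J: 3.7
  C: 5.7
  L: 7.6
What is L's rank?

Sorted (descending): 9.8, 9.7, 7.6, 6.9, 6.9, 6.1, 5.7, 5.4, 3.7
The 2 values of 6.9 occupy positions 4–5 → each gets rank 4.
L has value 7.6 → rank 3.

3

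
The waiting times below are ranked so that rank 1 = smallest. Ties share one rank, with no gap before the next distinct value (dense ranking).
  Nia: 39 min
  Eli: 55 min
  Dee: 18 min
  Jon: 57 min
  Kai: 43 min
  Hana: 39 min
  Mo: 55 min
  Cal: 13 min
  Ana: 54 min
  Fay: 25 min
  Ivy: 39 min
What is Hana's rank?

4

Sorted (ascending): 13, 18, 25, 39, 39, 39, 43, 54, 55, 55, 57
The 3 values of 39 share dense rank 4.
The 2 values of 55 share dense rank 7.
Remaining distinct values take the next consecutive integers.
Hana has value 39 min → rank 4.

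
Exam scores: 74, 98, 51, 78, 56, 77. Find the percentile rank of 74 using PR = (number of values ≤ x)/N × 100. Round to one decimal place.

N = 6.
Strictly below 74: 2. Equal to 74: 1.
PR = 3/6 × 100 = 50.0

50.0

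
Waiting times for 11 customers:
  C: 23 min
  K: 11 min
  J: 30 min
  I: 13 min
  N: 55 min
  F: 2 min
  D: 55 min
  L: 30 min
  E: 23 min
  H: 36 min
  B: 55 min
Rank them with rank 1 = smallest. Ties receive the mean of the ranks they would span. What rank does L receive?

Sorted (ascending): 2, 11, 13, 23, 23, 30, 30, 36, 55, 55, 55
The 2 values of 23 occupy positions 4–5 → average rank (4+5)/2 = 4.5.
The 2 values of 30 occupy positions 6–7 → average rank (6+7)/2 = 6.5.
The 3 values of 55 occupy positions 9–11 → average rank 10.
L has value 30 min → rank 6.5.

6.5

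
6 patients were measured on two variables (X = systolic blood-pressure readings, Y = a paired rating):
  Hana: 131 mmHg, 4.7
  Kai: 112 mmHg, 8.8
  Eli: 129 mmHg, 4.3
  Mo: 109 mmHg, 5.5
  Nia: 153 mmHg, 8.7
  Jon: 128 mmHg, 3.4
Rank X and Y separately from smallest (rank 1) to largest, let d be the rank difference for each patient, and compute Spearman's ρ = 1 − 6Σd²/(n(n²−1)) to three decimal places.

Ranks of variable 1: 5, 2, 4, 1, 6, 3
Ranks of variable 2: 3, 6, 2, 4, 5, 1
d = r₁ − r₂: 2, -4, 2, -3, 1, 2
d²: 4, 16, 4, 9, 1, 4; Σd² = 38
ρ = 1 − 6·38/(6·35) = 1 − 228/210 = -0.086

-0.086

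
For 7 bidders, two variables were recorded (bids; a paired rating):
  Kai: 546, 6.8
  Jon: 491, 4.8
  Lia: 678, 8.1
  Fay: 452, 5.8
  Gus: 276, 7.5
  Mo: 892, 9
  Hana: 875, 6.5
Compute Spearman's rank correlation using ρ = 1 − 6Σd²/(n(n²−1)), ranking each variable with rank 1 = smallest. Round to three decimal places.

0.464

Ranks of variable 1: 4, 3, 5, 2, 1, 7, 6
Ranks of variable 2: 4, 1, 6, 2, 5, 7, 3
d = r₁ − r₂: 0, 2, -1, 0, -4, 0, 3
d²: 0, 4, 1, 0, 16, 0, 9; Σd² = 30
ρ = 1 − 6·30/(7·48) = 1 − 180/336 = 0.464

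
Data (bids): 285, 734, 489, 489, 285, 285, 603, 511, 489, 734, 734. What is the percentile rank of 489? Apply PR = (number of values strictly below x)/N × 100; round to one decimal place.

N = 11.
Strictly below 489: 3. Equal to 489: 3.
PR = 3/11 × 100 = 27.3

27.3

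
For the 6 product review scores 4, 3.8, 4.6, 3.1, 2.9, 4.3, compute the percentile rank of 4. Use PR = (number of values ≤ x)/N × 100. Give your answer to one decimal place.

N = 6.
Strictly below 4: 3. Equal to 4: 1.
PR = 4/6 × 100 = 66.7

66.7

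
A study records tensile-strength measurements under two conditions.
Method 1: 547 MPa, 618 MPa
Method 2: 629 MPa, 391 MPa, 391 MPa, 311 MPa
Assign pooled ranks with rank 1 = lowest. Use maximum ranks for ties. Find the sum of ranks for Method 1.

Sorted (ascending): 311, 391, 391, 547, 618, 629
The 2 values of 391 occupy positions 2–3 → each gets rank 3.
Method 1 values → pooled ranks: 547→4, 618→5
Rank sum = 4 + 5 = 9

9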